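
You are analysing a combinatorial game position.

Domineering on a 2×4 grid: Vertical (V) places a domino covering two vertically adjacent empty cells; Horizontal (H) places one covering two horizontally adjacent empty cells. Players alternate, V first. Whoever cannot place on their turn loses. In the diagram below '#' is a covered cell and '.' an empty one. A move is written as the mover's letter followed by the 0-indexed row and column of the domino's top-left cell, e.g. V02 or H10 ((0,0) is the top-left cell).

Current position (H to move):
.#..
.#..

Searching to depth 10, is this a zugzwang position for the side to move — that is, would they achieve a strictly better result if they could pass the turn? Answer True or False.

[.#../.#..] H move#1: H02:+1/.###/.#..*, H12:+1/.#../.###
[.###/.#..] V move#2: V00:-1/####/##..*
[####/##..] H move#3: H12:+1/####/####*
[####/####] end (terminal -1, V#4); searched .#../.#.. to 10
if H skipped the turn, V would face:
~ [.#../.#..] V move#1: V00:-1/##../##.., V02:+1/.##./.##.*, V03:+1/.#.#/.#.#
~ [.##./.##.] end (terminal -1, H#2); searched .#../.#.. to 10
compare (H): move=+1 vs pass=-1

zugzwang(.#../.#.., H) = False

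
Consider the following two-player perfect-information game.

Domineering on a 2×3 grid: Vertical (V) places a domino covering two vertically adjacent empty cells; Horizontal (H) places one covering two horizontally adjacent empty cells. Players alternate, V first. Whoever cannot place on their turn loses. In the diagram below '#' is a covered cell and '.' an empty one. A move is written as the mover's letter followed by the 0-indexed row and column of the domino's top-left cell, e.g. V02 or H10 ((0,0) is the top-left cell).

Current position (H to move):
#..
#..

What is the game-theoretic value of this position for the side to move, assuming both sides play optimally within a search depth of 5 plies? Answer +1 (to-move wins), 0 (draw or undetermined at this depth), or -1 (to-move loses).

value(#../#.., H) = +1

[#../#..] H move#1: H01:+1/###/#..*, H11:+1/#../###
[###/#..] end (terminal -1, V#2); searched #../#.. to 5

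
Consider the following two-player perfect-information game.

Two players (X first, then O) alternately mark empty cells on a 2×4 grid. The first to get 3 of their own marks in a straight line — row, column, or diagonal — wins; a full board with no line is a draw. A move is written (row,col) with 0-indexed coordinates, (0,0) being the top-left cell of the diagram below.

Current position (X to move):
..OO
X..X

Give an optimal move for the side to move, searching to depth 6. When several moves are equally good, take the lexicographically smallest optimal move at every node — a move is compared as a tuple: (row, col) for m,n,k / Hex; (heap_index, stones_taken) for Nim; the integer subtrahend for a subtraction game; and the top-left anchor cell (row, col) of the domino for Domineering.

[..OO/X..X] X move#1: (0,0):-1/X.OO/X..X, (0,1):+0/.XOO/X..X*, (1,1):-1/..OO/XX.X, (1,2):-1/..OO/X.XX
[.XOO/X..X] O move#2: (0,0):+0/OXOO/X..X*, (1,1):+0/.XOO/XO.X, (1,2):+0/.XOO/X.OX
[OXOO/X..X] X move#3: (1,1):+0/OXOO/XX.X*, (1,2):+0/OXOO/X.XX
[OXOO/XX.X] O move#4: (1,2):+0/OXOO/XXOX*
[OXOO/XXOX] end (terminal +0, X#5); searched ..OO/X..X to 6

X's best at [..OO/X..X]: (0,1)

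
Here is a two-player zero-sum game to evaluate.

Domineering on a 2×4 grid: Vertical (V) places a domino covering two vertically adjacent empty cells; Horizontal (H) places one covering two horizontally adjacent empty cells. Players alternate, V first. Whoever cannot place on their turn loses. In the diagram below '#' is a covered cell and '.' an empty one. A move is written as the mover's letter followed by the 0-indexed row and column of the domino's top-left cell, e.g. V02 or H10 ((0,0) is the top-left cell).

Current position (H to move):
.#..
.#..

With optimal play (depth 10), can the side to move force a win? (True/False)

H winning at [.#../.#..]: True

[.#../.#..] H move#1: H02:+1/.###/.#..*, H12:+1/.#../.###
[.###/.#..] V move#2: V00:-1/####/##..*
[####/##..] H move#3: H12:+1/####/####*
[####/####] end (terminal -1, V#4); searched .#../.#.. to 10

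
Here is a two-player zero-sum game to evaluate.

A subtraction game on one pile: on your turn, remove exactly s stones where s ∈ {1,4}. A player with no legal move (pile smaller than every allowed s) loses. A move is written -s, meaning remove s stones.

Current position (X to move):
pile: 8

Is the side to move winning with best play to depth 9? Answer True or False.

X winning at [8]: True

[8] X move#1: -1:+1/7*, -4:-1/4
[7] O move#2: -1:-1/6*, -4:-1/3
[6] X move#3: -1:+1/5*, -4:+1/2
[5] O move#4: -1:-1/4*, -4:-1/1
[4] X move#5: -1:-1/3, -4:+1/0*
[0] end (terminal -1, O#6); searched 8 to 9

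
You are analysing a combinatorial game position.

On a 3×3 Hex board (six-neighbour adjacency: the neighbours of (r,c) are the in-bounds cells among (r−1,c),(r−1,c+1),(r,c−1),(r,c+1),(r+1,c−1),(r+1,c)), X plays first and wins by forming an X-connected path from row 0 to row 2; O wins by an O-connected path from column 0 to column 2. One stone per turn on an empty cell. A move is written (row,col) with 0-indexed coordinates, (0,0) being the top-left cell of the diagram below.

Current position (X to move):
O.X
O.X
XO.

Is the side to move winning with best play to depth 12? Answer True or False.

p1 X@[O.X/O.X/XO.]: (0,1)[OXX/O.X/XO.]+1* (1,1)[O.X/OXX/XO.]+1 (2,2)[O.X/O.X/XOX]+1
p2 O@[OXX/O.X/XO.]: (1,1)[OXX/OOX/XO.]-1* (2,2)[OXX/O.X/XOO]-1
p3 X@[OXX/OOX/XO.]: (2,2)[OXX/OOX/XOX]+1*
p4 O@[OXX/OOX/XOX] terminal -1; root [O.X/O.X/XO.] d12

X winning at [O.X/O.X/XO.]: True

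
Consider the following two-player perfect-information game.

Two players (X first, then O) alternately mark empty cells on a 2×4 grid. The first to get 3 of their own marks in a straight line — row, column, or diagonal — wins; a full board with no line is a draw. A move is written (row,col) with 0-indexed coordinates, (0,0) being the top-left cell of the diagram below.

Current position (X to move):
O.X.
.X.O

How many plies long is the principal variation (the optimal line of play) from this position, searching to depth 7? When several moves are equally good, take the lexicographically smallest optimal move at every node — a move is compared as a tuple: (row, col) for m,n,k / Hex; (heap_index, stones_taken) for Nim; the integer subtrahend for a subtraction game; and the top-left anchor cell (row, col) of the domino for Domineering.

ply 1, X at O.X./.X.O | (0,1)=+0→OXX./.X.O*; (0,3)=+0→O.XX/.X.O; (1,0)=+0→O.X./XX.O; (1,2)=+0→O.X./.XXO
ply 2, O at OXX./.X.O | (0,3)=+0→OXXO/.X.O*; (1,0)=-1→OXX./OX.O; (1,2)=-1→OXX./.XOO
ply 3, X at OXXO/.X.O | (1,0)=+0→OXXO/XX.O*; (1,2)=+0→OXXO/.XXO
ply 4, O at OXXO/XX.O | (1,2)=+0→OXXO/XXOO*
ply 5: OXXO/XXOO is terminal +0 (X); from O.X./.X.O depth 7

PV length from [O.X./.X.O]: 4 plies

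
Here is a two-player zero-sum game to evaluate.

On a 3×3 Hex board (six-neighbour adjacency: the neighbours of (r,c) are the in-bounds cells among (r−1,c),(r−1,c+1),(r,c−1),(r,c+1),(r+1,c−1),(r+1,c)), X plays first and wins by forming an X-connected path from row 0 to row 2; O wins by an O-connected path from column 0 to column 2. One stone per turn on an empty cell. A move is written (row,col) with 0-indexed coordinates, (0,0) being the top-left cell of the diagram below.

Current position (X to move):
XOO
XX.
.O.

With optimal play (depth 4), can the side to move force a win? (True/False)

X winning at [XOO/XX./.O.]: True

p1 X@[XOO/XX./.O.]: (1,2)[XOO/XXX/.O.]+1* (2,0)[XOO/XX./XO.]+1 (2,2)[XOO/XX./.OX]+1
p2 O@[XOO/XXX/.O.]: (2,0)[XOO/XXX/OO.]-1* (2,2)[XOO/XXX/.OO]-1
p3 X@[XOO/XXX/OO.]: (2,2)[XOO/XXX/OOX]+1*
p4 O@[XOO/XXX/OOX] terminal -1; root [XOO/XX./.O.] d4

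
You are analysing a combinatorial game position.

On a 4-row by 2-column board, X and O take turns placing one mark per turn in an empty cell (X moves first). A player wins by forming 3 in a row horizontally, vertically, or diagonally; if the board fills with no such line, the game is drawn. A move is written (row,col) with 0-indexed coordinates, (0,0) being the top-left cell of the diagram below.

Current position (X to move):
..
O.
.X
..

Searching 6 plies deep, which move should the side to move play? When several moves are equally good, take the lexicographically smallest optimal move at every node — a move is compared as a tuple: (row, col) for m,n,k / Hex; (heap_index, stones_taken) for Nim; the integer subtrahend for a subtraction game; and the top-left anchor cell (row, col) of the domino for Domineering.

[../O./.X/..] X move#1: (0,0):+0/X./O./.X/.., (0,1):+0/.X/O./.X/.., (1,1):+1/../OX/.X/..*, (2,0):+0/../O./XX/.., (3,0):+0/../O./.X/X., (3,1):+0/../O./.X/.X
[../OX/.X/..] O move#2: (0,0):-1/O./OX/.X/..*, (0,1):-1/.O/OX/.X/.., (2,0):-1/../OX/OX/.., (3,0):-1/../OX/.X/O., (3,1):-1/../OX/.X/.O
[O./OX/.X/..] X move#3: (0,1):+1/OX/OX/.X/..*, (2,0):+1/O./OX/XX/.., (3,0):-1/O./OX/.X/X., (3,1):+1/O./OX/.X/.X
[OX/OX/.X/..] end (terminal -1, O#4); searched ../O./.X/.. to 6

X's best at [../O./.X/..]: (1,1)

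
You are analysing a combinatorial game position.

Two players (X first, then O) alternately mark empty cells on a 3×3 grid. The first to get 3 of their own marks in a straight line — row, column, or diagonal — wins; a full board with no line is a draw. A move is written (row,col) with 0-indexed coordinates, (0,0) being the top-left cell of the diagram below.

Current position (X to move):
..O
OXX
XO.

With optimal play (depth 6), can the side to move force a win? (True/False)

X winning at [..O/OXX/XO.]: False

ply 1, X at ..O/OXX/XO. | (0,0)=+0→X.O/OXX/XO.*; (0,1)=+0→.XO/OXX/XO.; (2,2)=+0→..O/OXX/XOX
ply 2, O at X.O/OXX/XO. | (0,1)=-1→XOO/OXX/XO.; (2,2)=+0→X.O/OXX/XOO*
ply 3, X at X.O/OXX/XOO | (0,1)=+0→XXO/OXX/XOO*
ply 4: XXO/OXX/XOO is terminal +0 (O); from ..O/OXX/XO. depth 6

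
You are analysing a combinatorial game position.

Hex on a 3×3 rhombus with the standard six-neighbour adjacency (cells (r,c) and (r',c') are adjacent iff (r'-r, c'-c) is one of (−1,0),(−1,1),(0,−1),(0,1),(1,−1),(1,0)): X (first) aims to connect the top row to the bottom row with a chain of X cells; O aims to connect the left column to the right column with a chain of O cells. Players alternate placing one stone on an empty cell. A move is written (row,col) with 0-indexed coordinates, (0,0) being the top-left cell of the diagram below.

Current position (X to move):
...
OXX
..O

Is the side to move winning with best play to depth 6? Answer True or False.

[.../OXX/..O] X move#1: (0,0):+1/X../OXX/..O*, (0,1):+1/.X./OXX/..O, (0,2):+1/..X/OXX/..O, (2,0):+1/.../OXX/X.O, (2,1):+1/.../OXX/.XO
[X../OXX/..O] O move#2: (0,1):-1/XO./OXX/..O*, (0,2):-1/X.O/OXX/..O, (2,0):-1/X../OXX/O.O, (2,1):-1/X../OXX/.OO
[XO./OXX/..O] X move#3: (0,2):+1/XOX/OXX/..O*, (2,0):-1/XO./OXX/X.O, (2,1):-1/XO./OXX/.XO
[XOX/OXX/..O] O move#4: (2,0):-1/XOX/OXX/O.O*, (2,1):-1/XOX/OXX/.OO
[XOX/OXX/O.O] X move#5: (2,1):+1/XOX/OXX/OXO*
[XOX/OXX/OXO] end (terminal -1, O#6); searched .../OXX/..O to 6

X winning at [.../OXX/..O]: True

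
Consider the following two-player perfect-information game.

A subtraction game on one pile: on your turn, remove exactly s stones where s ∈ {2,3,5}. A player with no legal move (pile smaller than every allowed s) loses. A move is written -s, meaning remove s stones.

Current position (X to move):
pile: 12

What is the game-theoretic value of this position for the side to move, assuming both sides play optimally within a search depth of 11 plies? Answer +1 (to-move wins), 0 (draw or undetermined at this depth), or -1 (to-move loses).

ply 1, X at 12 | -2=-1→10; -3=-1→9; -5=+1→7*
ply 2, O at 7 | -2=-1→5*; -3=-1→4; -5=-1→2
ply 3, X at 5 | -2=-1→3; -3=-1→2; -5=+1→0*
ply 4: 0 is terminal -1 (O); from 12 depth 11

value(12, X) = +1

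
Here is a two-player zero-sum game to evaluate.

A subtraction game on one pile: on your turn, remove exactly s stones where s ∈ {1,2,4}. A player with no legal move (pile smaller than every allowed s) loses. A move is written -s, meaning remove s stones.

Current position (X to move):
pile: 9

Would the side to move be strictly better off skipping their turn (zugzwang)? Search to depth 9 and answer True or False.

zugzwang(9, X) = True

[9] X move#1: -1:-1/8*, -2:-1/7, -4:-1/5
[8] O move#2: -1:-1/7, -2:+1/6*, -4:-1/4
[6] X move#3: -1:-1/5*, -2:-1/4, -4:-1/2
[5] O move#4: -1:-1/4, -2:+1/3*, -4:-1/1
[3] X move#5: -1:-1/2*, -2:-1/1
[2] O move#6: -1:-1/1, -2:+1/0*
[0] end (terminal -1, X#7); searched 9 to 9
if X skipped the turn, O would face:
~ [9] O move#1: -1:-1/8*, -2:-1/7, -4:-1/5
~ [8] X move#2: -1:-1/7, -2:+1/6*, -4:-1/4
~ [6] O move#3: -1:-1/5*, -2:-1/4, -4:-1/2
~ [5] X move#4: -1:-1/4, -2:+1/3*, -4:-1/1
~ [3] O move#5: -1:-1/2*, -2:-1/1
~ [2] X move#6: -1:-1/1, -2:+1/0*
~ [0] end (terminal -1, O#7); searched 9 to 9
compare (X): move=-1 vs pass=+1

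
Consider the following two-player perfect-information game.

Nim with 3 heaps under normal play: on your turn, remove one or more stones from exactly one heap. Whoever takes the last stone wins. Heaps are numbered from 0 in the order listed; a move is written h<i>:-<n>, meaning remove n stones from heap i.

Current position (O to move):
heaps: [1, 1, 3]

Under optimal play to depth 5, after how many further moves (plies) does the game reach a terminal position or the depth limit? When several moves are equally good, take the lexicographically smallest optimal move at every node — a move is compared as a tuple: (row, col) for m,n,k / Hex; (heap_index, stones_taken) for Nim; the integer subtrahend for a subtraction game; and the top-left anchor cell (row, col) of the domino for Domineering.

p1 O@[(1,1,3)]: h0:-1[(0,1,3)]-1 h1:-1[(1,0,3)]-1 h2:-1[(1,1,2)]-1 h2:-2[(1,1,1)]-1 h2:-3[(1,1,0)]+1*
p2 X@[(1,1,0)]: h0:-1[(0,1,0)]-1* h1:-1[(1,0,0)]-1
p3 O@[(0,1,0)]: h1:-1[(0,0,0)]+1*
p4 X@[(0,0,0)] terminal -1; root [(1,1,3)] d5

PV length from [(1,1,3)]: 3 plies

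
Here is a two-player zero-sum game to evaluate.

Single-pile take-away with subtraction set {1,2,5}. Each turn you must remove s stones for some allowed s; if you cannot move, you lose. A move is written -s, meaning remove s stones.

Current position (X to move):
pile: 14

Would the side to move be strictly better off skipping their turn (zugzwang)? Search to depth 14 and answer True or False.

zugzwang(14, X) = False

[14] X move#1: -1:-1/13, -2:+1/12*, -5:+1/9
[12] O move#2: -1:-1/11*, -2:-1/10, -5:-1/7
[11] X move#3: -1:-1/10, -2:+1/9*, -5:+1/6
[9] O move#4: -1:-1/8*, -2:-1/7, -5:-1/4
[8] X move#5: -1:-1/7, -2:+1/6*, -5:+1/3
[6] O move#6: -1:-1/5*, -2:-1/4, -5:-1/1
[5] X move#7: -1:-1/4, -2:+1/3*, -5:+1/0
[3] O move#8: -1:-1/2*, -2:-1/1
[2] X move#9: -1:-1/1, -2:+1/0*
[0] end (terminal -1, O#10); searched 14 to 14
suppose X passes — search the same position with O to move:
pass> [14] O move#1: -1:-1/13, -2:+1/12*, -5:+1/9
pass> [12] X move#2: -1:-1/11*, -2:-1/10, -5:-1/7
pass> [11] O move#3: -1:-1/10, -2:+1/9*, -5:+1/6
pass> [9] X move#4: -1:-1/8*, -2:-1/7, -5:-1/4
pass> [8] O move#5: -1:-1/7, -2:+1/6*, -5:+1/3
pass> [6] X move#6: -1:-1/5*, -2:-1/4, -5:-1/1
pass> [5] O move#7: -1:-1/4, -2:+1/3*, -5:+1/0
pass> [3] X move#8: -1:-1/2*, -2:-1/1
pass> [2] O move#9: -1:-1/1, -2:+1/0*
pass> [0] end (terminal -1, X#10); searched 14 to 14
for X: play +1, pass -1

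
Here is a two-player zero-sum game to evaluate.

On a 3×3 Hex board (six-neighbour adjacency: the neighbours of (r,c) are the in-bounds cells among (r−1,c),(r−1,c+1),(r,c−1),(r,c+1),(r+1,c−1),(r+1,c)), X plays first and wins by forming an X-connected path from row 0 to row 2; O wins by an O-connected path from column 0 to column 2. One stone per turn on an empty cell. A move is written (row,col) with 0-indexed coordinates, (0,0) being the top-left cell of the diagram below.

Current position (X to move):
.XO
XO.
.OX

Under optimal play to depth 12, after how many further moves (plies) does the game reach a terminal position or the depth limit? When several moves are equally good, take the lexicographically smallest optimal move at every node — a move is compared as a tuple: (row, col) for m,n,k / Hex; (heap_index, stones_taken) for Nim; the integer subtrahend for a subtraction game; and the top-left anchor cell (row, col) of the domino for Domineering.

p1 X@[.XO/XO./.OX]: (0,0)[XXO/XO./.OX]-1 (1,2)[.XO/XOX/.OX]-1 (2,0)[.XO/XO./XOX]+1*
p2 O@[.XO/XO./XOX] terminal -1; root [.XO/XO./.OX] d12

PV length from [.XO/XO./.OX]: 1 ply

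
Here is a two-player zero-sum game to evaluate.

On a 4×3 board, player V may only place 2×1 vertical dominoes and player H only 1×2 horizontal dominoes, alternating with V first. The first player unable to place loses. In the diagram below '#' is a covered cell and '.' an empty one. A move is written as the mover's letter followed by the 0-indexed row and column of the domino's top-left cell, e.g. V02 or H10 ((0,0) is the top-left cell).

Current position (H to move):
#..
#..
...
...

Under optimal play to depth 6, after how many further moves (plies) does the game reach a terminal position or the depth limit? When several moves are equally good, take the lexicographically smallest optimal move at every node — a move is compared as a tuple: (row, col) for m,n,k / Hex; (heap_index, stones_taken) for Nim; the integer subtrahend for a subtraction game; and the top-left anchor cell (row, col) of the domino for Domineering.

PV length from [#../#../.../...]: 4 plies

ply 1, H at #../#../.../... | H01=-1→###/#../.../...*; H11=-1→#../###/.../...; H20=-1→#../#../##./...; H21=-1→#../#../.##/...; H30=-1→#../#../.../##.; H31=-1→#../#../.../.##
ply 2, V at ###/#../.../... | V11=+1→###/##./.#./...*; V12=-1→###/#.#/..#/...; V20=-1→###/#../#../#..; V21=+1→###/#../.#./.#.; V22=-1→###/#../..#/..#
ply 3, H at ###/##./.#./... | H30=-1→###/##./.#./##.*; H31=-1→###/##./.#./.##
ply 4, V at ###/##./.#./##. | V12=+1→###/###/.##/##.*; V22=+1→###/##./.##/###
ply 5: ###/###/.##/##. is terminal -1 (H); from #../#../.../... depth 6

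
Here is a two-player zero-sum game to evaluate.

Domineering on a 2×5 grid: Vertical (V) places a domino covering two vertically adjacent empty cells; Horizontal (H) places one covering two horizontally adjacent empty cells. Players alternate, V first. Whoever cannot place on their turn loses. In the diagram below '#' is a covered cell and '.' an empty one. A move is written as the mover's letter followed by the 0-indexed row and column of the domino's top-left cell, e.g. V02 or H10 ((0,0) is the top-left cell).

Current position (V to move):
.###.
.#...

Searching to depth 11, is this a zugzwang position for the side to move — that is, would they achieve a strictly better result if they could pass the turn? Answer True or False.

ply 1, V at .###./.#... | V00=-1→####./##...; V04=+1→.####/.#..#*
ply 2, H at .####/.#..# | H12=-1→.####/.####*
ply 3, V at .####/.#### | V00=+1→#####/#####*
ply 4: #####/##### is terminal -1 (H); from .###./.#... depth 11
suppose V passes — search the same position with H to move:
pass> ply 1, H at .###./.#... | H12=-1→.###./.###.*; H13=-1→.###./.#.##
pass> ply 2, V at .###./.###. | V00=+1→####./####.*; V04=+1→.####/.####
pass> ply 3: ####./####. is terminal -1 (H); from .###./.#... depth 11
for V: play +1, pass +1

zugzwang(.###./.#..., V) = False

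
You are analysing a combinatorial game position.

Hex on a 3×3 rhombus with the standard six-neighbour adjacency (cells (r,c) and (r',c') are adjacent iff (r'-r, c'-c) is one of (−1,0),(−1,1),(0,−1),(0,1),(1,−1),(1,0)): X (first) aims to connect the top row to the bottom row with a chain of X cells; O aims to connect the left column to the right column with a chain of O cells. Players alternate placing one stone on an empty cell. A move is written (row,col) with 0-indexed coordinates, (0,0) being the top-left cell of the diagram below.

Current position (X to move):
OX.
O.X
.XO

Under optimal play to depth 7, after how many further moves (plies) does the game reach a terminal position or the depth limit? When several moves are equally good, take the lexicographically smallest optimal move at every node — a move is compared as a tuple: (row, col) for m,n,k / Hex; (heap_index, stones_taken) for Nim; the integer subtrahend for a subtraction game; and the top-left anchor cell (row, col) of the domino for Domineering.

PV length from [OX./O.X/.XO]: 1 ply

[OX./O.X/.XO] X move#1: (0,2):+1/OXX/O.X/.XO*, (1,1):+1/OX./OXX/.XO, (2,0):+1/OX./O.X/XXO
[OXX/O.X/.XO] end (terminal -1, O#2); searched OX./O.X/.XO to 7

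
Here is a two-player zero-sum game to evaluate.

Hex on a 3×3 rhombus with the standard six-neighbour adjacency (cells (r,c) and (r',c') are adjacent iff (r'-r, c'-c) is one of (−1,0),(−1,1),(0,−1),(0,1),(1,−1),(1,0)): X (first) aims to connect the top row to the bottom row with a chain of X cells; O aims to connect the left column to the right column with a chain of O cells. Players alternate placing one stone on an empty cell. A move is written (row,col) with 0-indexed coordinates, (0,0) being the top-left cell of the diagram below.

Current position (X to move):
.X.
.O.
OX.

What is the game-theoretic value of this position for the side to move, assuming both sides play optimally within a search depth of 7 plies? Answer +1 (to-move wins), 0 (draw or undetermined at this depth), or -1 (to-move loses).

value(.X./.O./OX., X) = -1

ply 1, X at .X./.O./OX. | (0,0)=-1→XX./.O./OX.*; (0,2)=-1→.XX/.O./OX.; (1,0)=-1→.X./XO./OX.; (1,2)=-1→.X./.OX/OX.; (2,2)=-1→.X./.O./OXX
ply 2, O at XX./.O./OX. | (0,2)=+1→XXO/.O./OX.*; (1,0)=+1→XX./OO./OX.; (1,2)=+1→XX./.OO/OX.; (2,2)=+1→XX./.O./OXO
ply 3: XXO/.O./OX. is terminal -1 (X); from .X./.O./OX. depth 7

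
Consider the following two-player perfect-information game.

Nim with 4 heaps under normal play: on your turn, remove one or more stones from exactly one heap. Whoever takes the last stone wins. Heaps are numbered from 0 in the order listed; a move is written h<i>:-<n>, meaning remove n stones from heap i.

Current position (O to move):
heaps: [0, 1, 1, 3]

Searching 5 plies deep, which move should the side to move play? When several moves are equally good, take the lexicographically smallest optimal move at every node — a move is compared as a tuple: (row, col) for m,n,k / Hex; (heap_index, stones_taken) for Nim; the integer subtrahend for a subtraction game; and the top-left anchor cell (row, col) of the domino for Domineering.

O's best at [(0,1,1,3)]: h3:-3

ply 1, O at (0,1,1,3) | h1:-1=-1→(0,0,1,3); h2:-1=-1→(0,1,0,3); h3:-1=-1→(0,1,1,2); h3:-2=-1→(0,1,1,1); h3:-3=+1→(0,1,1,0)*
ply 2, X at (0,1,1,0) | h1:-1=-1→(0,0,1,0)*; h2:-1=-1→(0,1,0,0)
ply 3, O at (0,0,1,0) | h2:-1=+1→(0,0,0,0)*
ply 4: (0,0,0,0) is terminal -1 (X); from (0,1,1,3) depth 5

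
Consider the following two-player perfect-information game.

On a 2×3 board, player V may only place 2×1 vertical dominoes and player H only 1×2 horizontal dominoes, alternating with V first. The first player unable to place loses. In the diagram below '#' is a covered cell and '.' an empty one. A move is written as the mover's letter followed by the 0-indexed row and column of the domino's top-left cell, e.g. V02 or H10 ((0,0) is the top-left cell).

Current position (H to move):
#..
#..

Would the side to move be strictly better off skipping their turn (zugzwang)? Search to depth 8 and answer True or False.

p1 H@[#../#..]: H01[###/#..]+1* H11[#../###]+1
p2 V@[###/#..] terminal -1; root [#../#..] d8
pass branch (V moves first from the same position):
  | p1 V@[#../#..]: V01[##./##.]+1* V02[#.#/#.#]+1
  | p2 H@[##./##.] terminal -1; root [#../#..] d8
H moving scores +1; H passing scores -1

zugzwang(#../#.., H) = False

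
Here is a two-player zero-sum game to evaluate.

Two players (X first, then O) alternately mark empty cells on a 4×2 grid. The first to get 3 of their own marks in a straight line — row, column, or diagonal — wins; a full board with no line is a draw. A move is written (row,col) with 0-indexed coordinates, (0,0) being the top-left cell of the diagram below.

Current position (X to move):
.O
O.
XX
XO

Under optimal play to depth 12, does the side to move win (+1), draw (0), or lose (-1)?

value(.O/O./XX/XO, X) = 0

[.O/O./XX/XO] X move#1: (0,0):+0/XO/O./XX/XO*, (1,1):+0/.O/OX/XX/XO
[XO/O./XX/XO] O move#2: (1,1):+0/XO/OO/XX/XO*
[XO/OO/XX/XO] end (terminal +0, X#3); searched .O/O./XX/XO to 12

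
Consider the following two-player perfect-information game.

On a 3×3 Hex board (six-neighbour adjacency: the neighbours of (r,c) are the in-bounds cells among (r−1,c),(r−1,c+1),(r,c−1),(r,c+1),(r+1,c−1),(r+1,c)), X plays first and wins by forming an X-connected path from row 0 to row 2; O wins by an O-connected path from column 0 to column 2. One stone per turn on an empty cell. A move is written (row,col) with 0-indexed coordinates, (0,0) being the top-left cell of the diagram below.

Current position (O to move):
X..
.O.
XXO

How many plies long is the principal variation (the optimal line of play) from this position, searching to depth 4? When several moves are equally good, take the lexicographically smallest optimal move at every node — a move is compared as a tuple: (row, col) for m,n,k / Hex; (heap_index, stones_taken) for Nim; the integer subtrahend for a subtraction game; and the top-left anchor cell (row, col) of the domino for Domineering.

[X../.O./XXO] O move#1: (0,1):-1/XO./.O./XXO, (0,2):-1/X.O/.O./XXO, (1,0):+1/X../OO./XXO*, (1,2):-1/X../.OO/XXO
[X../OO./XXO] X move#2: (0,1):-1/XX./OO./XXO*, (0,2):-1/X.X/OO./XXO, (1,2):-1/X../OOX/XXO
[XX./OO./XXO] O move#3: (0,2):+1/XXO/OO./XXO*, (1,2):+1/XX./OOO/XXO
[XXO/OO./XXO] end (terminal -1, X#4); searched X../.O./XXO to 4

PV length from [X../.O./XXO]: 3 plies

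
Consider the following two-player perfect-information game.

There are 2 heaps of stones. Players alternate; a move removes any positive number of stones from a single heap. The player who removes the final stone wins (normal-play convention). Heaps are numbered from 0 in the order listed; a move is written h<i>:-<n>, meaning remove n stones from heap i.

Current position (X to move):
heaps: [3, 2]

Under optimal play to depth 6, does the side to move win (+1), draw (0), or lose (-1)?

[(3,2)] X move#1: h0:-1:+1/(2,2)*, h0:-2:-1/(1,2), h0:-3:-1/(0,2), h1:-1:-1/(3,1), h1:-2:-1/(3,0)
[(2,2)] O move#2: h0:-1:-1/(1,2)*, h0:-2:-1/(0,2), h1:-1:-1/(2,1), h1:-2:-1/(2,0)
[(1,2)] X move#3: h0:-1:-1/(0,2), h1:-1:+1/(1,1)*, h1:-2:-1/(1,0)
[(1,1)] O move#4: h0:-1:-1/(0,1)*, h1:-1:-1/(1,0)
[(0,1)] X move#5: h1:-1:+1/(0,0)*
[(0,0)] end (terminal -1, O#6); searched (3,2) to 6

value((3,2), X) = +1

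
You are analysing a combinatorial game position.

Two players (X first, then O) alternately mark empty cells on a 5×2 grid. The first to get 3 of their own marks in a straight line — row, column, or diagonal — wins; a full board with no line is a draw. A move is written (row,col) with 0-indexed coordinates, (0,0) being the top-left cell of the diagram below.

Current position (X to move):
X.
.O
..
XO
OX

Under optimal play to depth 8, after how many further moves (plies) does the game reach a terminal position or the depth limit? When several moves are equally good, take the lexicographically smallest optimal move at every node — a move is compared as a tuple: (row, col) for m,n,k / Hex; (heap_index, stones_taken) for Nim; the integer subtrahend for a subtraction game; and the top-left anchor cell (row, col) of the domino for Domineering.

ply 1, X at X./.O/../XO/OX | (0,1)=-1→XX/.O/../XO/OX; (1,0)=-1→X./XO/../XO/OX; (2,0)=-1→X./.O/X./XO/OX; (2,1)=+0→X./.O/.X/XO/OX*
ply 2, O at X./.O/.X/XO/OX | (0,1)=+0→XO/.O/.X/XO/OX*; (1,0)=+0→X./OO/.X/XO/OX; (2,0)=+0→X./.O/OX/XO/OX
ply 3, X at XO/.O/.X/XO/OX | (1,0)=+0→XO/XO/.X/XO/OX*; (2,0)=+0→XO/.O/XX/XO/OX
ply 4, O at XO/XO/.X/XO/OX | (2,0)=+0→XO/XO/OX/XO/OX*
ply 5: XO/XO/OX/XO/OX is terminal +0 (X); from X./.O/../XO/OX depth 8

PV length from [X./.O/../XO/OX]: 4 plies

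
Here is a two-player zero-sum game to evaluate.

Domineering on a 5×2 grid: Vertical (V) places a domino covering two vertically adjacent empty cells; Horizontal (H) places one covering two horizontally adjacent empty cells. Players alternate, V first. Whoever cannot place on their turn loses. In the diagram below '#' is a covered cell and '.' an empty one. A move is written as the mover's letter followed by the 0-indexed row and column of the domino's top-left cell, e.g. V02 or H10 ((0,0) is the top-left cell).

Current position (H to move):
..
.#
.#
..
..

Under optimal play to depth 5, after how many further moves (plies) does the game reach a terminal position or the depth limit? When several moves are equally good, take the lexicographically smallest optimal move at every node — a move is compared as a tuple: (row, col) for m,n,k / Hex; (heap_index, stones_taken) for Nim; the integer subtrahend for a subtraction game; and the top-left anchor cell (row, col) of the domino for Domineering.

ply 1, H at ../.#/.#/../.. | H00=-1→##/.#/.#/../..; H30=+1→../.#/.#/##/..*; H40=+1→../.#/.#/../##
ply 2, V at ../.#/.#/##/.. | V00=-1→#./##/.#/##/..*; V10=-1→../##/##/##/..
ply 3, H at #./##/.#/##/.. | H40=+1→#./##/.#/##/##*
ply 4: #./##/.#/##/## is terminal -1 (V); from ../.#/.#/../.. depth 5

PV length from [../.#/.#/../..]: 3 plies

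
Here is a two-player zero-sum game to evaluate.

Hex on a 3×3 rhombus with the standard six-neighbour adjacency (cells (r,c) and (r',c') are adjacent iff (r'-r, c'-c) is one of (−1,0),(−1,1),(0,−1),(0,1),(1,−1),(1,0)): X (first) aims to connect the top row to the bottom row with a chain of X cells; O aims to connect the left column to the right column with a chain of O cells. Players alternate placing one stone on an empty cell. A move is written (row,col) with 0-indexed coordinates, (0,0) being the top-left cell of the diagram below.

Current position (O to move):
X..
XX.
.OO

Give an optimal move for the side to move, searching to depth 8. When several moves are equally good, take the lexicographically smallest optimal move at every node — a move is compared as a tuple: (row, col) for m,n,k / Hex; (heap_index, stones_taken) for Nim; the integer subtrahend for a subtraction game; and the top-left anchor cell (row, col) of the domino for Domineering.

O's best at [X../XX./.OO]: (2,0)

ply 1, O at X../XX./.OO | (0,1)=-1→XO./XX./.OO; (0,2)=-1→X.O/XX./.OO; (1,2)=-1→X../XXO/.OO; (2,0)=+1→X../XX./OOO*
ply 2: X../XX./OOO is terminal -1 (X); from X../XX./.OO depth 8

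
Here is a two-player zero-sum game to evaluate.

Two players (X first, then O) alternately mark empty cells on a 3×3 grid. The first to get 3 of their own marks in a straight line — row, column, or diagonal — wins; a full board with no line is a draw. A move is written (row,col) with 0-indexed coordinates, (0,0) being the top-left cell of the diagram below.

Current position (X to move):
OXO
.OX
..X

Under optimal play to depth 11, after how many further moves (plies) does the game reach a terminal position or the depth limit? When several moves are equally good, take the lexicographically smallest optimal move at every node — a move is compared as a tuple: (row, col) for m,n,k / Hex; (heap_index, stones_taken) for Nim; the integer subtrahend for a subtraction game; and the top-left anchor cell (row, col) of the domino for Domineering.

[OXO/.OX/..X] X move#1: (1,0):-1/OXO/XOX/..X, (2,0):+0/OXO/.OX/X.X*, (2,1):-1/OXO/.OX/.XX
[OXO/.OX/X.X] O move#2: (1,0):-1/OXO/OOX/X.X, (2,1):+0/OXO/.OX/XOX*
[OXO/.OX/XOX] X move#3: (1,0):+0/OXO/XOX/XOX*
[OXO/XOX/XOX] end (terminal +0, O#4); searched OXO/.OX/..X to 11

PV length from [OXO/.OX/..X]: 3 plies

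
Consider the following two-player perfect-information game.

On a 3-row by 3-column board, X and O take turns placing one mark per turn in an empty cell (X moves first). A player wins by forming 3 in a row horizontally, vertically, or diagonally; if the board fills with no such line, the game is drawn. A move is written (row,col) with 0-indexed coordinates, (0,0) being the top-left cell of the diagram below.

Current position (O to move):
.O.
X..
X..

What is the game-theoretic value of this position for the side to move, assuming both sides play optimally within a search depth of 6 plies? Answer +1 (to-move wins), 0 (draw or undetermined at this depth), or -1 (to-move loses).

[.O./X../X..] O move#1: (0,0):+1/OO./X../X..*, (0,2):-1/.OO/X../X.., (1,1):-1/.O./XO./X.., (1,2):-1/.O./X.O/X.., (2,1):-1/.O./X../XO., (2,2):-1/.O./X../X.O
[OO./X../X..] X move#2: (0,2):-1/OOX/X../X..*, (1,1):-1/OO./XX./X.., (1,2):-1/OO./X.X/X.., (2,1):-1/OO./X../XX., (2,2):-1/OO./X../X.X
[OOX/X../X..] O move#3: (1,1):+1/OOX/XO./X..*, (1,2):-1/OOX/X.O/X.., (2,1):-1/OOX/X../XO., (2,2):-1/OOX/X../X.O
[OOX/XO./X..] X move#4: (1,2):-1/OOX/XOX/X..*, (2,1):-1/OOX/XO./XX., (2,2):-1/OOX/XO./X.X
[OOX/XOX/X..] O move#5: (2,1):+1/OOX/XOX/XO.*, (2,2):+1/OOX/XOX/X.O
[OOX/XOX/XO.] end (terminal -1, X#6); searched .O./X../X.. to 6

value(.O./X../X.., O) = +1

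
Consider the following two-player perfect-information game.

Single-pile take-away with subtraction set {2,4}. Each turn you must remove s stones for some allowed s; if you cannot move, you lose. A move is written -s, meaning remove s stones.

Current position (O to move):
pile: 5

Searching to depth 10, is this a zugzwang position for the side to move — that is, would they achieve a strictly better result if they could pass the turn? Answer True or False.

zugzwang(5, O) = False

[5] O move#1: -2:-1/3, -4:+1/1*
[1] end (terminal -1, X#2); searched 5 to 10
suppose O passes — search the same position with X to move:
pass> [5] X move#1: -2:-1/3, -4:+1/1*
pass> [1] end (terminal -1, O#2); searched 5 to 10
for O: play +1, pass -1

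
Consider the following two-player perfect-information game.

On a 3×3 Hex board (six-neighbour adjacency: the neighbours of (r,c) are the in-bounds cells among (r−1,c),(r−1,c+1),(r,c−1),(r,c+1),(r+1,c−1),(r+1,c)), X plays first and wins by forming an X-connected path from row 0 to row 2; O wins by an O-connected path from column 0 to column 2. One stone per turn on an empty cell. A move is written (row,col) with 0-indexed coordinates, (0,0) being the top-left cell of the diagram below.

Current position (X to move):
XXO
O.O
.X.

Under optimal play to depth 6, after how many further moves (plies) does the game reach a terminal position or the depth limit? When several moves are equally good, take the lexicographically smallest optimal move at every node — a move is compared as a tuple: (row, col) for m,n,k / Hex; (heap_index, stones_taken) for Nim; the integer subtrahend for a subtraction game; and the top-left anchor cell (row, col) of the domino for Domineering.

PV length from [XXO/O.O/.X.]: 1 ply

[XXO/O.O/.X.] X move#1: (1,1):+1/XXO/OXO/.X.*, (2,0):-1/XXO/O.O/XX., (2,2):-1/XXO/O.O/.XX
[XXO/OXO/.X.] end (terminal -1, O#2); searched XXO/O.O/.X. to 6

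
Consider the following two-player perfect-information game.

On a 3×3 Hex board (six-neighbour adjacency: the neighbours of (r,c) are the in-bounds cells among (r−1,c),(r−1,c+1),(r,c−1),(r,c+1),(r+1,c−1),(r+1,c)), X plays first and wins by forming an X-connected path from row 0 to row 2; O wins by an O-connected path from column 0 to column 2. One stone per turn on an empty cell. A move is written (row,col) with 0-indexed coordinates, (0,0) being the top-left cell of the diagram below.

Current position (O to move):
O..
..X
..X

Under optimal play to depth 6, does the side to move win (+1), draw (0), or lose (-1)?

p1 O@[O../..X/..X]: (0,1)[OO./..X/..X]-1 (0,2)[O.O/..X/..X]+1* (1,0)[O../O.X/..X]-1 (1,1)[O../.OX/..X]-1 (2,0)[O../..X/O.X]-1 (2,1)[O../..X/.OX]-1
p2 X@[O.O/..X/..X]: (0,1)[OXO/..X/..X]-1* (1,0)[O.O/X.X/..X]-1 (1,1)[O.O/.XX/..X]-1 (2,0)[O.O/..X/X.X]-1 (2,1)[O.O/..X/.XX]-1
p3 O@[OXO/..X/..X]: (1,0)[OXO/O.X/..X]-1 (1,1)[OXO/.OX/..X]+1* (2,0)[OXO/..X/O.X]-1 (2,1)[OXO/..X/.OX]-1
p4 X@[OXO/.OX/..X]: (1,0)[OXO/XOX/..X]-1* (2,0)[OXO/.OX/X.X]-1 (2,1)[OXO/.OX/.XX]-1
p5 O@[OXO/XOX/..X]: (2,0)[OXO/XOX/O.X]+1* (2,1)[OXO/XOX/.OX]-1
p6 X@[OXO/XOX/O.X] terminal -1; root [O../..X/..X] d6

value(O../..X/..X, O) = +1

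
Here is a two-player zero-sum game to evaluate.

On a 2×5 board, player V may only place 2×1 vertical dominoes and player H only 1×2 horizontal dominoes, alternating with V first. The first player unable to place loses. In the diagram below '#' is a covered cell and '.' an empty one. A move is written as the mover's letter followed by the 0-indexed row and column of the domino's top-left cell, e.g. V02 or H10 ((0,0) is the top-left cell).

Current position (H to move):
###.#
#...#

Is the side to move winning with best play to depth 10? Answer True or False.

ply 1, H at ###.#/#...# | H11=-1→###.#/###.#; H12=+1→###.#/#.###*
ply 2: ###.#/#.### is terminal -1 (V); from ###.#/#...# depth 10

H winning at [###.#/#...#]: True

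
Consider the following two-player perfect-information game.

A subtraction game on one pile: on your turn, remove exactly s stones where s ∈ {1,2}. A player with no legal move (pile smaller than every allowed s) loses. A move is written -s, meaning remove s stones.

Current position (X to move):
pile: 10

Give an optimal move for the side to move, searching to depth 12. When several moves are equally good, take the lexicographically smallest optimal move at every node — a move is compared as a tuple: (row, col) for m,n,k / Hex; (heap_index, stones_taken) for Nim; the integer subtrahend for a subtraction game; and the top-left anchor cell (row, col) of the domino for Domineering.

X's best at [10]: -1

[10] X move#1: -1:+1/9*, -2:-1/8
[9] O move#2: -1:-1/8*, -2:-1/7
[8] X move#3: -1:-1/7, -2:+1/6*
[6] O move#4: -1:-1/5*, -2:-1/4
[5] X move#5: -1:-1/4, -2:+1/3*
[3] O move#6: -1:-1/2*, -2:-1/1
[2] X move#7: -1:-1/1, -2:+1/0*
[0] end (terminal -1, O#8); searched 10 to 12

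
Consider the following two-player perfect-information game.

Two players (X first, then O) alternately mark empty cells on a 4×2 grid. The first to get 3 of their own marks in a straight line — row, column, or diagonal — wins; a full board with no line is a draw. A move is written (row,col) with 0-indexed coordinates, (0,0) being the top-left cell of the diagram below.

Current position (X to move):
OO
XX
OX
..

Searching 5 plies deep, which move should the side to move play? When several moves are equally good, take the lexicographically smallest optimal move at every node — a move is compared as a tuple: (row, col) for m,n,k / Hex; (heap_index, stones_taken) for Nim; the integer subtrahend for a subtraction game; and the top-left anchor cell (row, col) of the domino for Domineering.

ply 1, X at OO/XX/OX/.. | (3,0)=+0→OO/XX/OX/X.; (3,1)=+1→OO/XX/OX/.X*
ply 2: OO/XX/OX/.X is terminal -1 (O); from OO/XX/OX/.. depth 5

X's best at [OO/XX/OX/..]: (3,1)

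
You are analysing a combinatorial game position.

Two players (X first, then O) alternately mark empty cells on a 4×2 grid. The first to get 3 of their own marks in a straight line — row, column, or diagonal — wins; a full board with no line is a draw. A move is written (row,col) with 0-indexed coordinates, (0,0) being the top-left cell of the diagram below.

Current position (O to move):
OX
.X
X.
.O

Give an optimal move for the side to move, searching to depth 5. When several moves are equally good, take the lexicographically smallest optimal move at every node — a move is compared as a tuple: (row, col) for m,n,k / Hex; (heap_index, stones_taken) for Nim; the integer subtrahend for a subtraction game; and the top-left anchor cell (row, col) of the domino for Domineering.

O's best at [OX/.X/X./.O]: (2,1)

ply 1, O at OX/.X/X./.O | (1,0)=-1→OX/OX/X./.O; (2,1)=+0→OX/.X/XO/.O*; (3,0)=-1→OX/.X/X./OO
ply 2, X at OX/.X/XO/.O | (1,0)=+0→OX/XX/XO/.O*; (3,0)=+0→OX/.X/XO/XO
ply 3, O at OX/XX/XO/.O | (3,0)=+0→OX/XX/XO/OO*
ply 4: OX/XX/XO/OO is terminal +0 (X); from OX/.X/X./.O depth 5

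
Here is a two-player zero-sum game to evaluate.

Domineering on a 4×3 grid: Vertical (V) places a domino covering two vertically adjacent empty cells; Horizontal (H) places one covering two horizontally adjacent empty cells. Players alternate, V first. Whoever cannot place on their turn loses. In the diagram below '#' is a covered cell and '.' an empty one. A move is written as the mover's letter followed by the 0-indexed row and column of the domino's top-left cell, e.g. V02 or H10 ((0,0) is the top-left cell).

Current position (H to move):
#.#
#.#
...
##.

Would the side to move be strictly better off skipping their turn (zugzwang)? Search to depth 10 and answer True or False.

ply 1, H at #.#/#.#/.../##. | H20=-1→#.#/#.#/##./##.*; H21=-1→#.#/#.#/.##/##.
ply 2, V at #.#/#.#/##./##. | V01=+1→###/###/##./##.*; V22=+1→#.#/#.#/###/###
ply 3: ###/###/##./##. is terminal -1 (H); from #.#/#.#/.../##. depth 10
suppose H passes — search the same position with V to move:
pass> ply 1, V at #.#/#.#/.../##. | V01=-1→###/###/.../##.; V11=+1→#.#/###/.#./##.*; V22=+1→#.#/#.#/..#/###
pass> ply 2: #.#/###/.#./##. is terminal -1 (H); from #.#/#.#/.../##. depth 10
for H: play -1, pass -1

zugzwang(#.#/#.#/.../##., H) = False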